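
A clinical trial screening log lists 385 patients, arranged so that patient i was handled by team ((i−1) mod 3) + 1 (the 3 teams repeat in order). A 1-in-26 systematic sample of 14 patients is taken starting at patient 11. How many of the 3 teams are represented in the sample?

Consecutive selections differ by k = 26, so their team numbers differ by 26 mod 3 = 2.
gcd(26, 3) = 1, so the sample visits 3/1 = 3 distinct residues mod 3.
Start 11 is team 2; the teams hit are 1, 2, 3.

3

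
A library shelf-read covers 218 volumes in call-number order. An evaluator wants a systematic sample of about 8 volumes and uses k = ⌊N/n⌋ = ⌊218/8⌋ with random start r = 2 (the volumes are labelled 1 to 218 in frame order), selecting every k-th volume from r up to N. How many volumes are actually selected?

k = ⌊218/8⌋ = 27
Achieved size = ⌊(218 − 2)/27⌋ + 1 = ⌊216/27⌋ + 1 = 8 + 1 = 9
(last selection: 2 + 8×27 = 218 ≤ 218; next would be 245 > 218)

9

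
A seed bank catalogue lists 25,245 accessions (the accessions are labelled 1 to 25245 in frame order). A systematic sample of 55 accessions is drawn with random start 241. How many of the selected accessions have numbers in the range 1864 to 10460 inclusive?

k = 25245/55 = 459
First selection ≥ 1864: 241 + ⌈(1864−241)/459⌉·459 = 241 + 4×459 = 2077
Last selection ≤ 10460: 241 + ⌊(10460−241)/459⌋·459 = 241 + 22×459 = 10339
Count = 22 − 4 + 1 = 19

19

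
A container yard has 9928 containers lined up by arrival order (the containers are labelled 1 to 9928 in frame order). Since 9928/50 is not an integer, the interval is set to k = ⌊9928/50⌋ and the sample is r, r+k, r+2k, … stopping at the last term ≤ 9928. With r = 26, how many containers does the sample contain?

51

k = ⌊9928/50⌋ = 198
Achieved size = ⌊(9928 − 26)/198⌋ + 1 = ⌊9902/198⌋ + 1 = 50 + 1 = 51
(last selection: 26 + 50×198 = 9926 ≤ 9928; next would be 10124 > 9928)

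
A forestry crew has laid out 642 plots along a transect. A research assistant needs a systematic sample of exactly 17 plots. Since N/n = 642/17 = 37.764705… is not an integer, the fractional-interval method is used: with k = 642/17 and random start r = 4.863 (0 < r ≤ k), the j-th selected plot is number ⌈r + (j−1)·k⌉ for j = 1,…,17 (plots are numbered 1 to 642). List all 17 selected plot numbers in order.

5, 43, 81, 119, 156, 194, 232, 270, 307, 345, 383, 421, 459, 496, 534, 572, 610

j=1: r + 0k = 4.863 → ⌈·⌉ = 5
j=2: r + 1k = 42.627705… → ⌈·⌉ = 43
j=3: r + 2k = 80.392411… → ⌈·⌉ = 81
j=4: r + 3k = 118.157117… → ⌈·⌉ = 119
j=5: r + 4k = 155.921823… → ⌈·⌉ = 156
j=6: r + 5k = 193.686529… → ⌈·⌉ = 194
j=7: r + 6k = 231.451235… → ⌈·⌉ = 232
j=8: r + 7k = 269.215941… → ⌈·⌉ = 270
j=9: r + 8k = 306.980647… → ⌈·⌉ = 307
j=10: r + 9k = 344.745352… → ⌈·⌉ = 345
j=11: r + 10k = 382.510058… → ⌈·⌉ = 383
j=12: r + 11k = 420.274764… → ⌈·⌉ = 421
j=13: r + 12k = 458.039470… → ⌈·⌉ = 459
j=14: r + 13k = 495.804176… → ⌈·⌉ = 496
j=15: r + 14k = 533.568882… → ⌈·⌉ = 534
j=16: r + 15k = 571.333588… → ⌈·⌉ = 572
j=17: r + 16k = 609.098294… → ⌈·⌉ = 610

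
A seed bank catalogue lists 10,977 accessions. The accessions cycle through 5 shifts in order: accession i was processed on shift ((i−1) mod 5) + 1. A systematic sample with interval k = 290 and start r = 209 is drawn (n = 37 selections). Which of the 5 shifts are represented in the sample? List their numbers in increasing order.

4

Consecutive selections differ by k = 290, so their shift numbers differ by 290 mod 5 = 0.
gcd(290, 5) = 5, so the sample visits 5/5 = 1 distinct residues mod 5.
Start 209 is shift 4; the shifts hit are 4.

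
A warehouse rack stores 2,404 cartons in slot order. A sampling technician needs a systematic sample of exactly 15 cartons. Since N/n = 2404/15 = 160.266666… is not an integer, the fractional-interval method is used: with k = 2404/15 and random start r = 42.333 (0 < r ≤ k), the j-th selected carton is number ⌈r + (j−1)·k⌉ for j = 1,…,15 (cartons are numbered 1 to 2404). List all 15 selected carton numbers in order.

j=1: r + 0k = 42.333 → ⌈·⌉ = 43
j=2: r + 1k = 202.599666… → ⌈·⌉ = 203
j=3: r + 2k = 362.866333… → ⌈·⌉ = 363
j=4: r + 3k = 523.133 → ⌈·⌉ = 524
j=5: r + 4k = 683.399666… → ⌈·⌉ = 684
j=6: r + 5k = 843.666333… → ⌈·⌉ = 844
j=7: r + 6k = 1003.933 → ⌈·⌉ = 1004
j=8: r + 7k = 1164.199666… → ⌈·⌉ = 1165
j=9: r + 8k = 1324.466333… → ⌈·⌉ = 1325
j=10: r + 9k = 1484.733 → ⌈·⌉ = 1485
j=11: r + 10k = 1644.999666… → ⌈·⌉ = 1645
j=12: r + 11k = 1805.266333… → ⌈·⌉ = 1806
j=13: r + 12k = 1965.533 → ⌈·⌉ = 1966
j=14: r + 13k = 2125.799666… → ⌈·⌉ = 2126
j=15: r + 14k = 2286.066333… → ⌈·⌉ = 2287

43, 203, 363, 524, 684, 844, 1004, 1165, 1325, 1485, 1645, 1806, 1966, 2126, 2287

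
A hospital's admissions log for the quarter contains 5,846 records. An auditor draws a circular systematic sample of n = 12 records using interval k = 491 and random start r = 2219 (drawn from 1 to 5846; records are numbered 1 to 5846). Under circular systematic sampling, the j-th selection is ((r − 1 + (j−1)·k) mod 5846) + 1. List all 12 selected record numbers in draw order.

Selection 1: 2219
Selection 2: 2219 + 491 = 2710
Selection 3: 2710 + 491 = 3201
Selection 4: 3201 + 491 = 3692
Selection 5: 3692 + 491 = 4183
Selection 6: 4183 + 491 = 4674
Selection 7: 4674 + 491 = 5165
Selection 8: 5165 + 491 = 5656
Selection 9: 5656 + 491 = 6147 → 6147 − 5846 = 301
Selection 10: 301 + 491 = 792
Selection 11: 792 + 491 = 1283
Selection 12: 1283 + 491 = 1774

2219, 2710, 3201, 3692, 4183, 4674, 5165, 5656, 301, 792, 1283, 1774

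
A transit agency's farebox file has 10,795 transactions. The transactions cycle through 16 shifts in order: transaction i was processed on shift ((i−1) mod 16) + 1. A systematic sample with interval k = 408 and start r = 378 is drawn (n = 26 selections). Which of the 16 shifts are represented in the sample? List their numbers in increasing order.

2, 10

Consecutive selections differ by k = 408, so their shift numbers differ by 408 mod 16 = 8.
gcd(408, 16) = 8, so the sample visits 16/8 = 2 distinct residues mod 16.
Start 378 is shift 10; the shifts hit are 2, 10.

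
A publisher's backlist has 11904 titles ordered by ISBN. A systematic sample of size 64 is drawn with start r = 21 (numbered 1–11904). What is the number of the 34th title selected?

6159

k = 11904/64 = 186
34th selection = r + (34−1)·k = 21 + 33×186 = 21 + 6138 = 6159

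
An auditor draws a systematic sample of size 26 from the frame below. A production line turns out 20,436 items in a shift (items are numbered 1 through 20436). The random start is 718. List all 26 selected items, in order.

k = N/n = 20436/26 = 786
item 1: 718
item 2: 718 + 786 = 1504
item 3: 1504 + 786 = 2290
item 4: 2290 + 786 = 3076
item 5: 3076 + 786 = 3862
item 6: 3862 + 786 = 4648
item 7: 4648 + 786 = 5434
item 8: 5434 + 786 = 6220
item 9: 6220 + 786 = 7006
item 10: 7006 + 786 = 7792
item 11: 7792 + 786 = 8578
item 12: 8578 + 786 = 9364
item 13: 9364 + 786 = 10150
item 14: 10150 + 786 = 10936
item 15: 10936 + 786 = 11722
item 16: 11722 + 786 = 12508
item 17: 12508 + 786 = 13294
item 18: 13294 + 786 = 14080
item 19: 14080 + 786 = 14866
item 20: 14866 + 786 = 15652
item 21: 15652 + 786 = 16438
item 22: 16438 + 786 = 17224
item 23: 17224 + 786 = 18010
item 24: 18010 + 786 = 18796
item 25: 18796 + 786 = 19582
item 26: 19582 + 786 = 20368

718, 1504, 2290, 3076, 3862, 4648, 5434, 6220, 7006, 7792, 8578, 9364, 10150, 10936, 11722, 12508, 13294, 14080, 14866, 15652, 16438, 17224, 18010, 18796, 19582, 20368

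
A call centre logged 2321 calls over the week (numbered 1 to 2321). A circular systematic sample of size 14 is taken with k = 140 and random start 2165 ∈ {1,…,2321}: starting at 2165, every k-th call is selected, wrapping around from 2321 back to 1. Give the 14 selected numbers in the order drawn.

2165, 2305, 124, 264, 404, 544, 684, 824, 964, 1104, 1244, 1384, 1524, 1664

Selection 1: 2165
Selection 2: 2165 + 140 = 2305
Selection 3: 2305 + 140 = 2445 → 2445 − 2321 = 124
Selection 4: 124 + 140 = 264
Selection 5: 264 + 140 = 404
Selection 6: 404 + 140 = 544
Selection 7: 544 + 140 = 684
Selection 8: 684 + 140 = 824
Selection 9: 824 + 140 = 964
Selection 10: 964 + 140 = 1104
Selection 11: 1104 + 140 = 1244
Selection 12: 1244 + 140 = 1384
Selection 13: 1384 + 140 = 1524
Selection 14: 1524 + 140 = 1664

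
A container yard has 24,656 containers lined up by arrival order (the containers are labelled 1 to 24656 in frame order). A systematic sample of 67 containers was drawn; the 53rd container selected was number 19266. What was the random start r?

130

k = 24656/67 = 368
r = 19266 − (53−1)×368 = 19266 − 19136 = 130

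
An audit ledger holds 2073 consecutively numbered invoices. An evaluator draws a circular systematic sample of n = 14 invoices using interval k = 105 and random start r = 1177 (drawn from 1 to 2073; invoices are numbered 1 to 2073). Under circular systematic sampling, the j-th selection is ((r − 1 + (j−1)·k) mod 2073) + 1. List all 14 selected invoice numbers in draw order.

Selection 1: 1177
Selection 2: 1177 + 105 = 1282
Selection 3: 1282 + 105 = 1387
Selection 4: 1387 + 105 = 1492
Selection 5: 1492 + 105 = 1597
Selection 6: 1597 + 105 = 1702
Selection 7: 1702 + 105 = 1807
Selection 8: 1807 + 105 = 1912
Selection 9: 1912 + 105 = 2017
Selection 10: 2017 + 105 = 2122 → 2122 − 2073 = 49
Selection 11: 49 + 105 = 154
Selection 12: 154 + 105 = 259
Selection 13: 259 + 105 = 364
Selection 14: 364 + 105 = 469

1177, 1282, 1387, 1492, 1597, 1702, 1807, 1912, 2017, 49, 154, 259, 364, 469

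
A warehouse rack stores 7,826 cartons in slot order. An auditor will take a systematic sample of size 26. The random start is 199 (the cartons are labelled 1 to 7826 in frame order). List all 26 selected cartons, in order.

k = N/n = 7826/26 = 301
carton 1: 199
carton 2: 199 + 301 = 500
carton 3: 500 + 301 = 801
carton 4: 801 + 301 = 1102
carton 5: 1102 + 301 = 1403
carton 6: 1403 + 301 = 1704
carton 7: 1704 + 301 = 2005
carton 8: 2005 + 301 = 2306
carton 9: 2306 + 301 = 2607
carton 10: 2607 + 301 = 2908
carton 11: 2908 + 301 = 3209
carton 12: 3209 + 301 = 3510
carton 13: 3510 + 301 = 3811
carton 14: 3811 + 301 = 4112
carton 15: 4112 + 301 = 4413
carton 16: 4413 + 301 = 4714
carton 17: 4714 + 301 = 5015
carton 18: 5015 + 301 = 5316
carton 19: 5316 + 301 = 5617
carton 20: 5617 + 301 = 5918
carton 21: 5918 + 301 = 6219
carton 22: 6219 + 301 = 6520
carton 23: 6520 + 301 = 6821
carton 24: 6821 + 301 = 7122
carton 25: 7122 + 301 = 7423
carton 26: 7423 + 301 = 7724

199, 500, 801, 1102, 1403, 1704, 2005, 2306, 2607, 2908, 3209, 3510, 3811, 4112, 4413, 4714, 5015, 5316, 5617, 5918, 6219, 6520, 6821, 7122, 7423, 7724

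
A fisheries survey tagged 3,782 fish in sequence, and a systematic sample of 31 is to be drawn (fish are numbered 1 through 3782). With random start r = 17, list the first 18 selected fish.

k = N/n = 3782/31 = 122
fish 1: 17
fish 2: 17 + 122 = 139
fish 3: 139 + 122 = 261
fish 4: 261 + 122 = 383
fish 5: 383 + 122 = 505
fish 6: 505 + 122 = 627
fish 7: 627 + 122 = 749
fish 8: 749 + 122 = 871
fish 9: 871 + 122 = 993
fish 10: 993 + 122 = 1115
fish 11: 1115 + 122 = 1237
fish 12: 1237 + 122 = 1359
fish 13: 1359 + 122 = 1481
fish 14: 1481 + 122 = 1603
fish 15: 1603 + 122 = 1725
fish 16: 1725 + 122 = 1847
fish 17: 1847 + 122 = 1969
fish 18: 1969 + 122 = 2091

17, 139, 261, 383, 505, 627, 749, 871, 993, 1115, 1237, 1359, 1481, 1603, 1725, 1847, 1969, 2091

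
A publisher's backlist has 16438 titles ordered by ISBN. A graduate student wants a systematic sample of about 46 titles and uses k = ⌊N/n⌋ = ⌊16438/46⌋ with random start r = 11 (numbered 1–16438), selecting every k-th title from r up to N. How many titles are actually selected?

47

k = ⌊16438/46⌋ = 357
Achieved size = ⌊(16438 − 11)/357⌋ + 1 = ⌊16427/357⌋ + 1 = 46 + 1 = 47
(last selection: 11 + 46×357 = 16433 ≤ 16438; next would be 16790 > 16438)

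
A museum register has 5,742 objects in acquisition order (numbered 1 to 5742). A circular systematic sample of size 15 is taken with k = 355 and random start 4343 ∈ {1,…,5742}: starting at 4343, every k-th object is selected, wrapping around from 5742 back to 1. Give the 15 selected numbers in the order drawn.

4343, 4698, 5053, 5408, 21, 376, 731, 1086, 1441, 1796, 2151, 2506, 2861, 3216, 3571

Selection 1: 4343
Selection 2: 4343 + 355 = 4698
Selection 3: 4698 + 355 = 5053
Selection 4: 5053 + 355 = 5408
Selection 5: 5408 + 355 = 5763 → 5763 − 5742 = 21
Selection 6: 21 + 355 = 376
Selection 7: 376 + 355 = 731
Selection 8: 731 + 355 = 1086
Selection 9: 1086 + 355 = 1441
Selection 10: 1441 + 355 = 1796
Selection 11: 1796 + 355 = 2151
Selection 12: 2151 + 355 = 2506
Selection 13: 2506 + 355 = 2861
Selection 14: 2861 + 355 = 3216
Selection 15: 3216 + 355 = 3571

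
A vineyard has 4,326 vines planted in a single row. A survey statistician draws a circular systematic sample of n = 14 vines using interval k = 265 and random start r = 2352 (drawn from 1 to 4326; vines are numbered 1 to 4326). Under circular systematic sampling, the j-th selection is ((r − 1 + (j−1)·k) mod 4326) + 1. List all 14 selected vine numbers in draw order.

2352, 2617, 2882, 3147, 3412, 3677, 3942, 4207, 146, 411, 676, 941, 1206, 1471

Selection 1: 2352
Selection 2: 2352 + 265 = 2617
Selection 3: 2617 + 265 = 2882
Selection 4: 2882 + 265 = 3147
Selection 5: 3147 + 265 = 3412
Selection 6: 3412 + 265 = 3677
Selection 7: 3677 + 265 = 3942
Selection 8: 3942 + 265 = 4207
Selection 9: 4207 + 265 = 4472 → 4472 − 4326 = 146
Selection 10: 146 + 265 = 411
Selection 11: 411 + 265 = 676
Selection 12: 676 + 265 = 941
Selection 13: 941 + 265 = 1206
Selection 14: 1206 + 265 = 1471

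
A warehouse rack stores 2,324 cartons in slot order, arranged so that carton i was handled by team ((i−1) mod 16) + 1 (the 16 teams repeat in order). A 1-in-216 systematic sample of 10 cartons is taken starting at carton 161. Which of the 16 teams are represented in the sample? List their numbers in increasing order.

Consecutive selections differ by k = 216, so their team numbers differ by 216 mod 16 = 8.
gcd(216, 16) = 8, so the sample visits 16/8 = 2 distinct residues mod 16.
Start 161 is team 1; the teams hit are 1, 9.

1, 9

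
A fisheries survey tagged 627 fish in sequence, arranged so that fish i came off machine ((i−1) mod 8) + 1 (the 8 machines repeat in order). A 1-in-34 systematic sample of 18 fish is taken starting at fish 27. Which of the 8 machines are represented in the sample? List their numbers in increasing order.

1, 3, 5, 7

Consecutive selections differ by k = 34, so their machine numbers differ by 34 mod 8 = 2.
gcd(34, 8) = 2, so the sample visits 8/2 = 4 distinct residues mod 8.
Start 27 is machine 3; the machines hit are 1, 3, 5, 7.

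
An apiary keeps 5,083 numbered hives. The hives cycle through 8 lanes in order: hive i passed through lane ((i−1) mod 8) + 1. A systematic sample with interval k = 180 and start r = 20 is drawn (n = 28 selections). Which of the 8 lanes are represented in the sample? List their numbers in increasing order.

4, 8

Consecutive selections differ by k = 180, so their lane numbers differ by 180 mod 8 = 4.
gcd(180, 8) = 4, so the sample visits 8/4 = 2 distinct residues mod 8.
Start 20 is lane 4; the lanes hit are 4, 8.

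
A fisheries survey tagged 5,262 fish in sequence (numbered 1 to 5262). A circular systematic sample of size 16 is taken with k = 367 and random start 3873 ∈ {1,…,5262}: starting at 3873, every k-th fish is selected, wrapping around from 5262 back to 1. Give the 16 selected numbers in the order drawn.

3873, 4240, 4607, 4974, 79, 446, 813, 1180, 1547, 1914, 2281, 2648, 3015, 3382, 3749, 4116

Selection 1: 3873
Selection 2: 3873 + 367 = 4240
Selection 3: 4240 + 367 = 4607
Selection 4: 4607 + 367 = 4974
Selection 5: 4974 + 367 = 5341 → 5341 − 5262 = 79
Selection 6: 79 + 367 = 446
Selection 7: 446 + 367 = 813
Selection 8: 813 + 367 = 1180
Selection 9: 1180 + 367 = 1547
Selection 10: 1547 + 367 = 1914
Selection 11: 1914 + 367 = 2281
Selection 12: 2281 + 367 = 2648
Selection 13: 2648 + 367 = 3015
Selection 14: 3015 + 367 = 3382
Selection 15: 3382 + 367 = 3749
Selection 16: 3749 + 367 = 4116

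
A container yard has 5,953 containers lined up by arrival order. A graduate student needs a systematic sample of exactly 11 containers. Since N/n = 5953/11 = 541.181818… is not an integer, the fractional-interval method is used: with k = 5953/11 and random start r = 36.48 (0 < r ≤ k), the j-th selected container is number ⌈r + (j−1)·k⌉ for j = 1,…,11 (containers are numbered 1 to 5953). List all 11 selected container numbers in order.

37, 578, 1119, 1661, 2202, 2743, 3284, 3825, 4366, 4908, 5449

j=1: r + 0k = 36.48 → ⌈·⌉ = 37
j=2: r + 1k = 577.661818… → ⌈·⌉ = 578
j=3: r + 2k = 1118.843636… → ⌈·⌉ = 1119
j=4: r + 3k = 1660.025454… → ⌈·⌉ = 1661
j=5: r + 4k = 2201.207272… → ⌈·⌉ = 2202
j=6: r + 5k = 2742.389090… → ⌈·⌉ = 2743
j=7: r + 6k = 3283.570909… → ⌈·⌉ = 3284
j=8: r + 7k = 3824.752727… → ⌈·⌉ = 3825
j=9: r + 8k = 4365.934545… → ⌈·⌉ = 4366
j=10: r + 9k = 4907.116363… → ⌈·⌉ = 4908
j=11: r + 10k = 5448.298181… → ⌈·⌉ = 5449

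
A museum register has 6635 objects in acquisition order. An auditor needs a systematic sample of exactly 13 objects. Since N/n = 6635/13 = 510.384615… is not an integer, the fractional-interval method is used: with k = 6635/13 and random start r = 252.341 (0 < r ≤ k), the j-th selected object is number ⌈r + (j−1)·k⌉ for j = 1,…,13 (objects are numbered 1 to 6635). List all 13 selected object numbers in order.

j=1: r + 0k = 252.341 → ⌈·⌉ = 253
j=2: r + 1k = 762.725615… → ⌈·⌉ = 763
j=3: r + 2k = 1273.110230… → ⌈·⌉ = 1274
j=4: r + 3k = 1783.494846… → ⌈·⌉ = 1784
j=5: r + 4k = 2293.879461… → ⌈·⌉ = 2294
j=6: r + 5k = 2804.264076… → ⌈·⌉ = 2805
j=7: r + 6k = 3314.648692… → ⌈·⌉ = 3315
j=8: r + 7k = 3825.033307… → ⌈·⌉ = 3826
j=9: r + 8k = 4335.417923… → ⌈·⌉ = 4336
j=10: r + 9k = 4845.802538… → ⌈·⌉ = 4846
j=11: r + 10k = 5356.187153… → ⌈·⌉ = 5357
j=12: r + 11k = 5866.571769… → ⌈·⌉ = 5867
j=13: r + 12k = 6376.956384… → ⌈·⌉ = 6377

253, 763, 1274, 1784, 2294, 2805, 3315, 3826, 4336, 4846, 5357, 5867, 6377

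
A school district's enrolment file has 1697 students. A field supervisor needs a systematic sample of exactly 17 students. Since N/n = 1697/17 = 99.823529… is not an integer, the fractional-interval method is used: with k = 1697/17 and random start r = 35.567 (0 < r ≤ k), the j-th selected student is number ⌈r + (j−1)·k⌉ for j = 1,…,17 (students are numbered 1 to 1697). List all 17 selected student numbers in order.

j=1: r + 0k = 35.567 → ⌈·⌉ = 36
j=2: r + 1k = 135.390529… → ⌈·⌉ = 136
j=3: r + 2k = 235.214058… → ⌈·⌉ = 236
j=4: r + 3k = 335.037588… → ⌈·⌉ = 336
j=5: r + 4k = 434.861117… → ⌈·⌉ = 435
j=6: r + 5k = 534.684647… → ⌈·⌉ = 535
j=7: r + 6k = 634.508176… → ⌈·⌉ = 635
j=8: r + 7k = 734.331705… → ⌈·⌉ = 735
j=9: r + 8k = 834.155235… → ⌈·⌉ = 835
j=10: r + 9k = 933.978764… → ⌈·⌉ = 934
j=11: r + 10k = 1033.802294… → ⌈·⌉ = 1034
j=12: r + 11k = 1133.625823… → ⌈·⌉ = 1134
j=13: r + 12k = 1233.449352… → ⌈·⌉ = 1234
j=14: r + 13k = 1333.272882… → ⌈·⌉ = 1334
j=15: r + 14k = 1433.096411… → ⌈·⌉ = 1434
j=16: r + 15k = 1532.919941… → ⌈·⌉ = 1533
j=17: r + 16k = 1632.743470… → ⌈·⌉ = 1633

36, 136, 236, 336, 435, 535, 635, 735, 835, 934, 1034, 1134, 1234, 1334, 1434, 1533, 1633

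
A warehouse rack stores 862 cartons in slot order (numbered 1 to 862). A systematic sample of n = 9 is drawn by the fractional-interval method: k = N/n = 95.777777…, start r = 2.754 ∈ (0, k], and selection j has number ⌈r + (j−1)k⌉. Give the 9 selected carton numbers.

3, 99, 195, 291, 386, 482, 578, 674, 769

j=1: r + 0k = 2.754 → ⌈·⌉ = 3
j=2: r + 1k = 98.531777… → ⌈·⌉ = 99
j=3: r + 2k = 194.309555… → ⌈·⌉ = 195
j=4: r + 3k = 290.087333… → ⌈·⌉ = 291
j=5: r + 4k = 385.865111… → ⌈·⌉ = 386
j=6: r + 5k = 481.642888… → ⌈·⌉ = 482
j=7: r + 6k = 577.420666… → ⌈·⌉ = 578
j=8: r + 7k = 673.198444… → ⌈·⌉ = 674
j=9: r + 8k = 768.976222… → ⌈·⌉ = 769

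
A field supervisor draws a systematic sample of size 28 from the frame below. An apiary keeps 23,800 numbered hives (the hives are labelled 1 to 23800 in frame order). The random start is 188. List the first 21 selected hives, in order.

k = N/n = 23800/28 = 850
hive 1: 188
hive 2: 188 + 850 = 1038
hive 3: 1038 + 850 = 1888
hive 4: 1888 + 850 = 2738
hive 5: 2738 + 850 = 3588
hive 6: 3588 + 850 = 4438
hive 7: 4438 + 850 = 5288
hive 8: 5288 + 850 = 6138
hive 9: 6138 + 850 = 6988
hive 10: 6988 + 850 = 7838
hive 11: 7838 + 850 = 8688
hive 12: 8688 + 850 = 9538
hive 13: 9538 + 850 = 10388
hive 14: 10388 + 850 = 11238
hive 15: 11238 + 850 = 12088
hive 16: 12088 + 850 = 12938
hive 17: 12938 + 850 = 13788
hive 18: 13788 + 850 = 14638
hive 19: 14638 + 850 = 15488
hive 20: 15488 + 850 = 16338
hive 21: 16338 + 850 = 17188

188, 1038, 1888, 2738, 3588, 4438, 5288, 6138, 6988, 7838, 8688, 9538, 10388, 11238, 12088, 12938, 13788, 14638, 15488, 16338, 17188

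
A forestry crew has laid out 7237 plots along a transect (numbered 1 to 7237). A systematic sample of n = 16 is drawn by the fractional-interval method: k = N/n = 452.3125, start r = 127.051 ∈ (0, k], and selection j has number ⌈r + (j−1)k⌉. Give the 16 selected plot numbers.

j=1: r + 0k = 127.051 → ⌈·⌉ = 128
j=2: r + 1k = 579.3635 → ⌈·⌉ = 580
j=3: r + 2k = 1031.676 → ⌈·⌉ = 1032
j=4: r + 3k = 1483.9885 → ⌈·⌉ = 1484
j=5: r + 4k = 1936.301 → ⌈·⌉ = 1937
j=6: r + 5k = 2388.6135 → ⌈·⌉ = 2389
j=7: r + 6k = 2840.926 → ⌈·⌉ = 2841
j=8: r + 7k = 3293.2385 → ⌈·⌉ = 3294
j=9: r + 8k = 3745.551 → ⌈·⌉ = 3746
j=10: r + 9k = 4197.8635 → ⌈·⌉ = 4198
j=11: r + 10k = 4650.176 → ⌈·⌉ = 4651
j=12: r + 11k = 5102.4885 → ⌈·⌉ = 5103
j=13: r + 12k = 5554.801 → ⌈·⌉ = 5555
j=14: r + 13k = 6007.1135 → ⌈·⌉ = 6008
j=15: r + 14k = 6459.426 → ⌈·⌉ = 6460
j=16: r + 15k = 6911.7385 → ⌈·⌉ = 6912

128, 580, 1032, 1484, 1937, 2389, 2841, 3294, 3746, 4198, 4651, 5103, 5555, 6008, 6460, 6912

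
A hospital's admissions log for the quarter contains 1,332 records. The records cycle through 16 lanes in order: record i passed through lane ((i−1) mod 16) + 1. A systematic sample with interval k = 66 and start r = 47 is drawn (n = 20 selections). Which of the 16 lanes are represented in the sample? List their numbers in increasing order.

1, 3, 5, 7, 9, 11, 13, 15

Consecutive selections differ by k = 66, so their lane numbers differ by 66 mod 16 = 2.
gcd(66, 16) = 2, so the sample visits 16/2 = 8 distinct residues mod 16.
Start 47 is lane 15; the lanes hit are 1, 3, 5, 7, 9, 11, 13, 15.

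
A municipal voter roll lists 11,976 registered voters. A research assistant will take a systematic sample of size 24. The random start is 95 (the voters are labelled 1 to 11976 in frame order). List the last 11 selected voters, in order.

6582, 7081, 7580, 8079, 8578, 9077, 9576, 10075, 10574, 11073, 11572

k = N/n = 11976/24 = 499
14th selection = 95 + 13×499 = 6582
15th: 6582 + 499 = 7081
16th: 7081 + 499 = 7580
17th: 7580 + 499 = 8079
18th: 8079 + 499 = 8578
19th: 8578 + 499 = 9077
20th: 9077 + 499 = 9576
21st: 9576 + 499 = 10075
22nd: 10075 + 499 = 10574
23rd: 10574 + 499 = 11073
24th: 11073 + 499 = 11572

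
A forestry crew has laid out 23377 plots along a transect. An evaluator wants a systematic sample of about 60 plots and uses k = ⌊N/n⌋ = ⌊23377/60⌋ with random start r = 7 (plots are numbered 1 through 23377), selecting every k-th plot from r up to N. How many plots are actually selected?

k = ⌊23377/60⌋ = 389
Achieved size = ⌊(23377 − 7)/389⌋ + 1 = ⌊23370/389⌋ + 1 = 60 + 1 = 61
(last selection: 7 + 60×389 = 23347 ≤ 23377; next would be 23736 > 23377)

61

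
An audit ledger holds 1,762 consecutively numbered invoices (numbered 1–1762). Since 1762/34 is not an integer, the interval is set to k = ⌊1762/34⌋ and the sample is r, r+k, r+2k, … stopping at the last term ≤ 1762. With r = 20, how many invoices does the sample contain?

35

k = ⌊1762/34⌋ = 51
Achieved size = ⌊(1762 − 20)/51⌋ + 1 = ⌊1742/51⌋ + 1 = 34 + 1 = 35
(last selection: 20 + 34×51 = 1754 ≤ 1762; next would be 1805 > 1762)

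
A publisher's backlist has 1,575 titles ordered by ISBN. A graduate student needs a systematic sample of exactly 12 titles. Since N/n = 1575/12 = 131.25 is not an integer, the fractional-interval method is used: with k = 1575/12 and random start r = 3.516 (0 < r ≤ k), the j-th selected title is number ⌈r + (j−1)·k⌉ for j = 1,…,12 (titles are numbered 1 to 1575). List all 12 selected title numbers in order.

j=1: r + 0k = 3.516 → ⌈·⌉ = 4
j=2: r + 1k = 134.766 → ⌈·⌉ = 135
j=3: r + 2k = 266.016 → ⌈·⌉ = 267
j=4: r + 3k = 397.266 → ⌈·⌉ = 398
j=5: r + 4k = 528.516 → ⌈·⌉ = 529
j=6: r + 5k = 659.766 → ⌈·⌉ = 660
j=7: r + 6k = 791.016 → ⌈·⌉ = 792
j=8: r + 7k = 922.266 → ⌈·⌉ = 923
j=9: r + 8k = 1053.516 → ⌈·⌉ = 1054
j=10: r + 9k = 1184.766 → ⌈·⌉ = 1185
j=11: r + 10k = 1316.016 → ⌈·⌉ = 1317
j=12: r + 11k = 1447.266 → ⌈·⌉ = 1448

4, 135, 267, 398, 529, 660, 792, 923, 1054, 1185, 1317, 1448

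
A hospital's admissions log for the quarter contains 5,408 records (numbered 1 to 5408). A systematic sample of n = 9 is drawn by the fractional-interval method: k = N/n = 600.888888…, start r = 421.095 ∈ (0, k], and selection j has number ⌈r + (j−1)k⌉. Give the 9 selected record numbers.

422, 1022, 1623, 2224, 2825, 3426, 4027, 4628, 5229

j=1: r + 0k = 421.095 → ⌈·⌉ = 422
j=2: r + 1k = 1021.983888… → ⌈·⌉ = 1022
j=3: r + 2k = 1622.872777… → ⌈·⌉ = 1623
j=4: r + 3k = 2223.761666… → ⌈·⌉ = 2224
j=5: r + 4k = 2824.650555… → ⌈·⌉ = 2825
j=6: r + 5k = 3425.539444… → ⌈·⌉ = 3426
j=7: r + 6k = 4026.428333… → ⌈·⌉ = 4027
j=8: r + 7k = 4627.317222… → ⌈·⌉ = 4628
j=9: r + 8k = 5228.206111… → ⌈·⌉ = 5229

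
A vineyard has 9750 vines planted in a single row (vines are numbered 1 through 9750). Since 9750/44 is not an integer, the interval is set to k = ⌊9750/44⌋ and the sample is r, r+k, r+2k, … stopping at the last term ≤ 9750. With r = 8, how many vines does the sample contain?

45

k = ⌊9750/44⌋ = 221
Achieved size = ⌊(9750 − 8)/221⌋ + 1 = ⌊9742/221⌋ + 1 = 44 + 1 = 45
(last selection: 8 + 44×221 = 9732 ≤ 9750; next would be 9953 > 9750)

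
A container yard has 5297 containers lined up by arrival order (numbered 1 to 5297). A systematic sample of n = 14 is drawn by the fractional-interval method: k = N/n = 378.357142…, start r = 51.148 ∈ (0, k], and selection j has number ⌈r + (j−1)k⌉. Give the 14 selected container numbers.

j=1: r + 0k = 51.148 → ⌈·⌉ = 52
j=2: r + 1k = 429.505142… → ⌈·⌉ = 430
j=3: r + 2k = 807.862285… → ⌈·⌉ = 808
j=4: r + 3k = 1186.219428… → ⌈·⌉ = 1187
j=5: r + 4k = 1564.576571… → ⌈·⌉ = 1565
j=6: r + 5k = 1942.933714… → ⌈·⌉ = 1943
j=7: r + 6k = 2321.290857… → ⌈·⌉ = 2322
j=8: r + 7k = 2699.648 → ⌈·⌉ = 2700
j=9: r + 8k = 3078.005142… → ⌈·⌉ = 3079
j=10: r + 9k = 3456.362285… → ⌈·⌉ = 3457
j=11: r + 10k = 3834.719428… → ⌈·⌉ = 3835
j=12: r + 11k = 4213.076571… → ⌈·⌉ = 4214
j=13: r + 12k = 4591.433714… → ⌈·⌉ = 4592
j=14: r + 13k = 4969.790857… → ⌈·⌉ = 4970

52, 430, 808, 1187, 1565, 1943, 2322, 2700, 3079, 3457, 3835, 4214, 4592, 4970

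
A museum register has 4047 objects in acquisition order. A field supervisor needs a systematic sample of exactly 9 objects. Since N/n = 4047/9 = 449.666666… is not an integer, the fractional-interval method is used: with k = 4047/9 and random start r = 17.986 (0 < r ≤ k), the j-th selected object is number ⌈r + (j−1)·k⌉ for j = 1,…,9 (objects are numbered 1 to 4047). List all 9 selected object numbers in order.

18, 468, 918, 1367, 1817, 2267, 2716, 3166, 3616

j=1: r + 0k = 17.986 → ⌈·⌉ = 18
j=2: r + 1k = 467.652666… → ⌈·⌉ = 468
j=3: r + 2k = 917.319333… → ⌈·⌉ = 918
j=4: r + 3k = 1366.986 → ⌈·⌉ = 1367
j=5: r + 4k = 1816.652666… → ⌈·⌉ = 1817
j=6: r + 5k = 2266.319333… → ⌈·⌉ = 2267
j=7: r + 6k = 2715.986 → ⌈·⌉ = 2716
j=8: r + 7k = 3165.652666… → ⌈·⌉ = 3166
j=9: r + 8k = 3615.319333… → ⌈·⌉ = 3616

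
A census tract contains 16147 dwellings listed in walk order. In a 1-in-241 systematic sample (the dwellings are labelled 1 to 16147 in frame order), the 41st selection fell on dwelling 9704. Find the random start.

64

k = 241
r = 9704 − (41−1)×241 = 9704 − 9640 = 64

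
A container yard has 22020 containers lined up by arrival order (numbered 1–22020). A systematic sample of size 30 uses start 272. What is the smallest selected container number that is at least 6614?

6878

k = 22020/30 = 734
Steps past start: ⌈(6614 − 272)/734⌉ = ⌈6342/734⌉ = 9
Selected container: 272 + 9×734 = 6878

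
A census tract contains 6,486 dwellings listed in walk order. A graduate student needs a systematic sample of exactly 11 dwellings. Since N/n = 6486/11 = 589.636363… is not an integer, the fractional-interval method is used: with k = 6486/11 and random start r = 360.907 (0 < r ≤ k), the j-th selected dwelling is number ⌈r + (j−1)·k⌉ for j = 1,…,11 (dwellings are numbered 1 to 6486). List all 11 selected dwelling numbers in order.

j=1: r + 0k = 360.907 → ⌈·⌉ = 361
j=2: r + 1k = 950.543363… → ⌈·⌉ = 951
j=3: r + 2k = 1540.179727… → ⌈·⌉ = 1541
j=4: r + 3k = 2129.816090… → ⌈·⌉ = 2130
j=5: r + 4k = 2719.452454… → ⌈·⌉ = 2720
j=6: r + 5k = 3309.088818… → ⌈·⌉ = 3310
j=7: r + 6k = 3898.725181… → ⌈·⌉ = 3899
j=8: r + 7k = 4488.361545… → ⌈·⌉ = 4489
j=9: r + 8k = 5077.997909… → ⌈·⌉ = 5078
j=10: r + 9k = 5667.634272… → ⌈·⌉ = 5668
j=11: r + 10k = 6257.270636… → ⌈·⌉ = 6258

361, 951, 1541, 2130, 2720, 3310, 3899, 4489, 5078, 5668, 6258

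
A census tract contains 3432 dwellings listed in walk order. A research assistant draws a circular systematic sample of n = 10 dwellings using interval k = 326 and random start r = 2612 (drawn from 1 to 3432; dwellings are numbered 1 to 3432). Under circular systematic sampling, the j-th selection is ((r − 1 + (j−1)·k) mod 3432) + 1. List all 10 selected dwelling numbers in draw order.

2612, 2938, 3264, 158, 484, 810, 1136, 1462, 1788, 2114

Selection 1: 2612
Selection 2: 2612 + 326 = 2938
Selection 3: 2938 + 326 = 3264
Selection 4: 3264 + 326 = 3590 → 3590 − 3432 = 158
Selection 5: 158 + 326 = 484
Selection 6: 484 + 326 = 810
Selection 7: 810 + 326 = 1136
Selection 8: 1136 + 326 = 1462
Selection 9: 1462 + 326 = 1788
Selection 10: 1788 + 326 = 2114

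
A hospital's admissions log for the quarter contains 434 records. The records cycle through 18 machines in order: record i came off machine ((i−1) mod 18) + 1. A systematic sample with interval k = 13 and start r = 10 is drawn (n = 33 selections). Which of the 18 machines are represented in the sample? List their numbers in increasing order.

1, 2, 3, 4, 5, 6, 7, 8, 9, 10, 11, 12, 13, 14, 15, 16, 17, 18

Consecutive selections differ by k = 13, so their machine numbers differ by 13 mod 18 = 13.
gcd(13, 18) = 1, so the sample visits 18/1 = 18 distinct residues mod 18.
Start 10 is machine 10; the machines hit are 1, 2, 3, 4, 5, 6, 7, 8, 9, 10, 11, 12, 13, 14, 15, 16, 17, 18.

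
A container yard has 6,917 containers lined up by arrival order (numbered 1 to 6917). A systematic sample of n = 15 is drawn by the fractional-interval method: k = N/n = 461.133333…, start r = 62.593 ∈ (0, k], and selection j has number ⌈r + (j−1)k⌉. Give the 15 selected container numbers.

j=1: r + 0k = 62.593 → ⌈·⌉ = 63
j=2: r + 1k = 523.726333… → ⌈·⌉ = 524
j=3: r + 2k = 984.859666… → ⌈·⌉ = 985
j=4: r + 3k = 1445.993 → ⌈·⌉ = 1446
j=5: r + 4k = 1907.126333… → ⌈·⌉ = 1908
j=6: r + 5k = 2368.259666… → ⌈·⌉ = 2369
j=7: r + 6k = 2829.393 → ⌈·⌉ = 2830
j=8: r + 7k = 3290.526333… → ⌈·⌉ = 3291
j=9: r + 8k = 3751.659666… → ⌈·⌉ = 3752
j=10: r + 9k = 4212.793 → ⌈·⌉ = 4213
j=11: r + 10k = 4673.926333… → ⌈·⌉ = 4674
j=12: r + 11k = 5135.059666… → ⌈·⌉ = 5136
j=13: r + 12k = 5596.193 → ⌈·⌉ = 5597
j=14: r + 13k = 6057.326333… → ⌈·⌉ = 6058
j=15: r + 14k = 6518.459666… → ⌈·⌉ = 6519

63, 524, 985, 1446, 1908, 2369, 2830, 3291, 3752, 4213, 4674, 5136, 5597, 6058, 6519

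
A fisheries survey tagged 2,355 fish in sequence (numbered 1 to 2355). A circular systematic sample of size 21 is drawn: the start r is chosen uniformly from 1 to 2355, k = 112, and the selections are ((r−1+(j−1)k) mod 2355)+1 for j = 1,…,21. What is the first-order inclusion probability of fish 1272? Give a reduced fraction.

7/785

For each position j, as r ranges over 1…2355 the j-th selection hits every fish exactly once, so fish 1272 is selected for exactly 21 of the 2355 starts.
Inclusion probability = 21/2355 = 7/785.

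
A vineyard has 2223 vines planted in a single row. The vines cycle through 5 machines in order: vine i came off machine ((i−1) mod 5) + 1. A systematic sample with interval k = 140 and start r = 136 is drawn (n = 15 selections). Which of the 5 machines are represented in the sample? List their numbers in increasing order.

Consecutive selections differ by k = 140, so their machine numbers differ by 140 mod 5 = 0.
gcd(140, 5) = 5, so the sample visits 5/5 = 1 distinct residues mod 5.
Start 136 is machine 1; the machines hit are 1.

1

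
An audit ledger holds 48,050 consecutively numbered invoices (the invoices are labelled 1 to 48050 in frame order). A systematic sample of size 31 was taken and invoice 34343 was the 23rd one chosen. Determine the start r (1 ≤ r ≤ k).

243

k = 48050/31 = 1550
r = 34343 − (23−1)×1550 = 34343 − 34100 = 243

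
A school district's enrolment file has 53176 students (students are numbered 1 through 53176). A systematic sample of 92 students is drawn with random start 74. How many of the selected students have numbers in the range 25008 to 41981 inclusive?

k = 53176/92 = 578
First selection ≥ 25008: 74 + ⌈(25008−74)/578⌉·578 = 74 + 44×578 = 25506
Last selection ≤ 41981: 74 + ⌊(41981−74)/578⌋·578 = 74 + 72×578 = 41690
Count = 72 − 44 + 1 = 29

29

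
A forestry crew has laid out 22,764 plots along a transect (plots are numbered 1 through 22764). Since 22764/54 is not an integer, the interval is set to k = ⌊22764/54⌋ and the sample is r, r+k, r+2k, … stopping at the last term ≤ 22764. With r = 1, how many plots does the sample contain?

k = ⌊22764/54⌋ = 421
Achieved size = ⌊(22764 − 1)/421⌋ + 1 = ⌊22763/421⌋ + 1 = 54 + 1 = 55
(last selection: 1 + 54×421 = 22735 ≤ 22764; next would be 23156 > 22764)

55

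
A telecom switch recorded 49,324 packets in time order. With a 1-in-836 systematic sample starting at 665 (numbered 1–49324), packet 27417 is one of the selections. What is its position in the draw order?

33

k = 836
position = (27417 − 665)/836 + 1 = 26752/836 + 1 = 32 + 1 = 33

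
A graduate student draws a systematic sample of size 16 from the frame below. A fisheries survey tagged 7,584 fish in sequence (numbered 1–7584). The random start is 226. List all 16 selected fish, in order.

k = N/n = 7584/16 = 474
fish 1: 226
fish 2: 226 + 474 = 700
fish 3: 700 + 474 = 1174
fish 4: 1174 + 474 = 1648
fish 5: 1648 + 474 = 2122
fish 6: 2122 + 474 = 2596
fish 7: 2596 + 474 = 3070
fish 8: 3070 + 474 = 3544
fish 9: 3544 + 474 = 4018
fish 10: 4018 + 474 = 4492
fish 11: 4492 + 474 = 4966
fish 12: 4966 + 474 = 5440
fish 13: 5440 + 474 = 5914
fish 14: 5914 + 474 = 6388
fish 15: 6388 + 474 = 6862
fish 16: 6862 + 474 = 7336

226, 700, 1174, 1648, 2122, 2596, 3070, 3544, 4018, 4492, 4966, 5440, 5914, 6388, 6862, 7336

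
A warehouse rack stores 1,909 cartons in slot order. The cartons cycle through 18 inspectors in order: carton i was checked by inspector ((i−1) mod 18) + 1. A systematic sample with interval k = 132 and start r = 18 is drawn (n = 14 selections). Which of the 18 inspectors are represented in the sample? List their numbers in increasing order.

6, 12, 18

Consecutive selections differ by k = 132, so their inspector numbers differ by 132 mod 18 = 6.
gcd(132, 18) = 6, so the sample visits 18/6 = 3 distinct residues mod 18.
Start 18 is inspector 18; the inspectors hit are 6, 12, 18.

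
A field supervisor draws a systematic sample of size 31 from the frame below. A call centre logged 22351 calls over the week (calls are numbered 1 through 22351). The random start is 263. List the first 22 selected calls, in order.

k = N/n = 22351/31 = 721
call 1: 263
call 2: 263 + 721 = 984
call 3: 984 + 721 = 1705
call 4: 1705 + 721 = 2426
call 5: 2426 + 721 = 3147
call 6: 3147 + 721 = 3868
call 7: 3868 + 721 = 4589
call 8: 4589 + 721 = 5310
call 9: 5310 + 721 = 6031
call 10: 6031 + 721 = 6752
call 11: 6752 + 721 = 7473
call 12: 7473 + 721 = 8194
call 13: 8194 + 721 = 8915
call 14: 8915 + 721 = 9636
call 15: 9636 + 721 = 10357
call 16: 10357 + 721 = 11078
call 17: 11078 + 721 = 11799
call 18: 11799 + 721 = 12520
call 19: 12520 + 721 = 13241
call 20: 13241 + 721 = 13962
call 21: 13962 + 721 = 14683
call 22: 14683 + 721 = 15404

263, 984, 1705, 2426, 3147, 3868, 4589, 5310, 6031, 6752, 7473, 8194, 8915, 9636, 10357, 11078, 11799, 12520, 13241, 13962, 14683, 15404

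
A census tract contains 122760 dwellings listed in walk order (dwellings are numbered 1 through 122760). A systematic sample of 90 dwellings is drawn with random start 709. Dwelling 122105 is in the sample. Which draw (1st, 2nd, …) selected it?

k = 122760/90 = 1364
position = (122105 − 709)/1364 + 1 = 121396/1364 + 1 = 89 + 1 = 90

90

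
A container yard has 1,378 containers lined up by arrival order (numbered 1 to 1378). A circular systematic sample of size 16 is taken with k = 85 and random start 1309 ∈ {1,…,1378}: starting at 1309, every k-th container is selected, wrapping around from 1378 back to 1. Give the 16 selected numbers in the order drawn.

Selection 1: 1309
Selection 2: 1309 + 85 = 1394 → 1394 − 1378 = 16
Selection 3: 16 + 85 = 101
Selection 4: 101 + 85 = 186
Selection 5: 186 + 85 = 271
Selection 6: 271 + 85 = 356
Selection 7: 356 + 85 = 441
Selection 8: 441 + 85 = 526
Selection 9: 526 + 85 = 611
Selection 10: 611 + 85 = 696
Selection 11: 696 + 85 = 781
Selection 12: 781 + 85 = 866
Selection 13: 866 + 85 = 951
Selection 14: 951 + 85 = 1036
Selection 15: 1036 + 85 = 1121
Selection 16: 1121 + 85 = 1206

1309, 16, 101, 186, 271, 356, 441, 526, 611, 696, 781, 866, 951, 1036, 1121, 1206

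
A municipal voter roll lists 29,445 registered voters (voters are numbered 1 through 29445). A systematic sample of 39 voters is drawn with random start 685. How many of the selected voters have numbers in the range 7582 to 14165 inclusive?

k = 29445/39 = 755
First selection ≥ 7582: 685 + ⌈(7582−685)/755⌉·755 = 685 + 10×755 = 8235
Last selection ≤ 14165: 685 + ⌊(14165−685)/755⌋·755 = 685 + 17×755 = 13520
Count = 17 − 10 + 1 = 8

8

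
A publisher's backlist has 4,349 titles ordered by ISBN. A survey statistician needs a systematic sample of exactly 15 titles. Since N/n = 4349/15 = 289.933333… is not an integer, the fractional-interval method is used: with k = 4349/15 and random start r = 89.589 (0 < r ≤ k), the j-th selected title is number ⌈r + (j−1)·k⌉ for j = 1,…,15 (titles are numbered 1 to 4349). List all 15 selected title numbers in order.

j=1: r + 0k = 89.589 → ⌈·⌉ = 90
j=2: r + 1k = 379.522333… → ⌈·⌉ = 380
j=3: r + 2k = 669.455666… → ⌈·⌉ = 670
j=4: r + 3k = 959.389 → ⌈·⌉ = 960
j=5: r + 4k = 1249.322333… → ⌈·⌉ = 1250
j=6: r + 5k = 1539.255666… → ⌈·⌉ = 1540
j=7: r + 6k = 1829.189 → ⌈·⌉ = 1830
j=8: r + 7k = 2119.122333… → ⌈·⌉ = 2120
j=9: r + 8k = 2409.055666… → ⌈·⌉ = 2410
j=10: r + 9k = 2698.989 → ⌈·⌉ = 2699
j=11: r + 10k = 2988.922333… → ⌈·⌉ = 2989
j=12: r + 11k = 3278.855666… → ⌈·⌉ = 3279
j=13: r + 12k = 3568.789 → ⌈·⌉ = 3569
j=14: r + 13k = 3858.722333… → ⌈·⌉ = 3859
j=15: r + 14k = 4148.655666… → ⌈·⌉ = 4149

90, 380, 670, 960, 1250, 1540, 1830, 2120, 2410, 2699, 2989, 3279, 3569, 3859, 4149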